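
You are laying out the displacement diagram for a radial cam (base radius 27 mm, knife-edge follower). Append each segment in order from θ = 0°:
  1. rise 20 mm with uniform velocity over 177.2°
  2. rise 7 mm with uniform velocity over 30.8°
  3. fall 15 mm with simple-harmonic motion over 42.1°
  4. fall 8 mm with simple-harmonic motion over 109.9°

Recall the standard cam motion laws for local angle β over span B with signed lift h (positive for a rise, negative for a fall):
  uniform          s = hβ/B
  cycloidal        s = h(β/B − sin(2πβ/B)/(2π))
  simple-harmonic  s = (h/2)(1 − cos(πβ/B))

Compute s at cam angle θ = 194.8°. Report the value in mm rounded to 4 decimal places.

seg 1 [0°–177.2°] uniform, h=20: full span → s += 20 → s = 20.0000
seg 2 [177.2°–208°] uniform, h=7: θ=194.8° here. β=17.6, B=30.8. 7·17.6/30.8 = 4.0000 → s = 24.0000

24.0000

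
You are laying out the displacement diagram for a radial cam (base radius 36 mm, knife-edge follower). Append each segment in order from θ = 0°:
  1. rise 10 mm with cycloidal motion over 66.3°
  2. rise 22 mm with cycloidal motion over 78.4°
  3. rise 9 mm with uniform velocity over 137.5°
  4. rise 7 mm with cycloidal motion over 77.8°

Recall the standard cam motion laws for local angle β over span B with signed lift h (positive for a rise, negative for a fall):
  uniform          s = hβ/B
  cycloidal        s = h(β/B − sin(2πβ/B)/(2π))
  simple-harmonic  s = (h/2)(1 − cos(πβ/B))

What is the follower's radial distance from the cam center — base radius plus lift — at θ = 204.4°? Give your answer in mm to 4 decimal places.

seg 1 [0°–66.3°] cycloidal, h=10: full span → s += 10 → s = 10.0000
seg 2 [66.3°–144.7°] cycloidal, h=22: full span → s += 22 → s = 32.0000
seg 3 [144.7°–282.2°] uniform, h=9: θ=204.4° here. β=59.7, B=137.5. 9·59.7/137.5 = 3.9076 → s = 35.9076
radial distance = base radius + s = 36 + 35.9076 = 71.9076

71.9076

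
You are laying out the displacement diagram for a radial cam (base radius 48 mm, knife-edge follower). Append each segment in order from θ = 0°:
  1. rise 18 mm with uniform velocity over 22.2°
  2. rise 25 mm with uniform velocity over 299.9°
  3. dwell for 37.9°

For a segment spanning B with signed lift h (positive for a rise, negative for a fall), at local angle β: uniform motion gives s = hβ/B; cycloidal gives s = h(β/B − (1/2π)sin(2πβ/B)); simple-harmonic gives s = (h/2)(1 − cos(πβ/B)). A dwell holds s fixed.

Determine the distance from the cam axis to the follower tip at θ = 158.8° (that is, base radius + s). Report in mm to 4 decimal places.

seg 1 [0°–22.2°] uniform, h=18: full span → s += 18 → s = 18.0000
seg 2 [22.2°–322.1°] uniform, h=25: θ=158.8° here. β=136.6, B=299.9. 25·136.6/299.9 = 11.3871 → s = 29.3871
radial distance = base radius + s = 48 + 29.3871 = 77.3871

77.3871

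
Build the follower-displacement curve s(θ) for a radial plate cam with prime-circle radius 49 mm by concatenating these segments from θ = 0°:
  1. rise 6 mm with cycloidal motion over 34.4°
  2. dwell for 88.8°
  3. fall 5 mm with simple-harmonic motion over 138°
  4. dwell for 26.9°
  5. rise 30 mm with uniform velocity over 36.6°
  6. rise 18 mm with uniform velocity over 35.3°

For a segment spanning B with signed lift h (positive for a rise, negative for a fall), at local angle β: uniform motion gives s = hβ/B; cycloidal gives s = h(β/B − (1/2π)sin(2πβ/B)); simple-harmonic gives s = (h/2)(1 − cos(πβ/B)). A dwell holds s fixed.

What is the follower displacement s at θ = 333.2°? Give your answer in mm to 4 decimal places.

seg 1 [0°–34.4°] cycloidal, h=6: full span → s += 6 → s = 6.0000
seg 2 [34.4°–123.2°] dwell: s stays 6.0000
seg 3 [123.2°–261.2°] simple-harmonic, h=-5: full span → s += -5 → s = 1.0000
seg 4 [261.2°–288.1°] dwell: s stays 1.0000
seg 5 [288.1°–324.7°] uniform, h=30: full span → s += 30 → s = 31.0000
seg 6 [324.7°–360°] uniform, h=18: θ=333.2° here. β=8.5, B=35.3. 18·8.5/35.3 = 4.3343 → s = 35.3343

35.3343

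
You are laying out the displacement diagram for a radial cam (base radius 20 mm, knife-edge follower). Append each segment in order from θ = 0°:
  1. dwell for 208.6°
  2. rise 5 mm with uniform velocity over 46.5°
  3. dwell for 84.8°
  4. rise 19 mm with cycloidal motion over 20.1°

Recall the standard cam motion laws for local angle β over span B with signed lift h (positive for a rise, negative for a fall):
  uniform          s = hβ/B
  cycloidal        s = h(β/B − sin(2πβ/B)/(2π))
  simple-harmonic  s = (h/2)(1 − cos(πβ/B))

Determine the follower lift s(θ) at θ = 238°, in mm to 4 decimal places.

seg 1 [0°–208.6°] dwell: s stays 0.0000
seg 2 [208.6°–255.1°] uniform, h=5: θ=238° here. β=29.4, B=46.5. 5·29.4/46.5 = 3.1613 → s = 3.1613

3.1613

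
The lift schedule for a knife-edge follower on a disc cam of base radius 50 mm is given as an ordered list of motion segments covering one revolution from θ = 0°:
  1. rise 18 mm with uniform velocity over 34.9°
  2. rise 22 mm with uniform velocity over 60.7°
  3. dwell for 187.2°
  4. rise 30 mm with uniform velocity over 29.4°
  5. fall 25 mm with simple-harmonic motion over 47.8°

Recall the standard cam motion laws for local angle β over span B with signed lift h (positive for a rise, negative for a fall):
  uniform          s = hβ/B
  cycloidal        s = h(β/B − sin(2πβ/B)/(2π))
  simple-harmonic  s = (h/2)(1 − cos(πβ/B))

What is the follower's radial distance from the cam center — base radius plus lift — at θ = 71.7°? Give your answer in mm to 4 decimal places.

seg 1 [0°–34.9°] uniform, h=18: full span → s += 18 → s = 18.0000
seg 2 [34.9°–95.6°] uniform, h=22: θ=71.7° here. β=36.8, B=60.7. 22·36.8/60.7 = 13.3377 → s = 31.3377
radial distance = base radius + s = 50 + 31.3377 = 81.3377

81.3377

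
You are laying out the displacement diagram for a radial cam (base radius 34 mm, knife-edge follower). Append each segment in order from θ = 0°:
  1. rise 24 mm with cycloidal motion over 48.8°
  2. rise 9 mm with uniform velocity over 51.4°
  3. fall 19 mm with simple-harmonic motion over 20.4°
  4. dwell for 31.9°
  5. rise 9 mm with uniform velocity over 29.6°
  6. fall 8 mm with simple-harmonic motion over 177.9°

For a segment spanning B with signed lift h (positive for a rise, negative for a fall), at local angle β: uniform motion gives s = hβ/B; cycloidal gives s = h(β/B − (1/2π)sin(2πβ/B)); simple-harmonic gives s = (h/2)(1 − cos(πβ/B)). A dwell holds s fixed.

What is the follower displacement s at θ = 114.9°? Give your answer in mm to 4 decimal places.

seg 1 [0°–48.8°] cycloidal, h=24: full span → s += 24 → s = 24.0000
seg 2 [48.8°–100.2°] uniform, h=9: full span → s += 9 → s = 33.0000
seg 3 [100.2°–120.6°] simple-harmonic, h=-19: θ=114.9° here. β=14.7, B=20.4. -19/2·(1 − cos(π·0.7206)) = -15.5690 → s = 17.4310

17.4310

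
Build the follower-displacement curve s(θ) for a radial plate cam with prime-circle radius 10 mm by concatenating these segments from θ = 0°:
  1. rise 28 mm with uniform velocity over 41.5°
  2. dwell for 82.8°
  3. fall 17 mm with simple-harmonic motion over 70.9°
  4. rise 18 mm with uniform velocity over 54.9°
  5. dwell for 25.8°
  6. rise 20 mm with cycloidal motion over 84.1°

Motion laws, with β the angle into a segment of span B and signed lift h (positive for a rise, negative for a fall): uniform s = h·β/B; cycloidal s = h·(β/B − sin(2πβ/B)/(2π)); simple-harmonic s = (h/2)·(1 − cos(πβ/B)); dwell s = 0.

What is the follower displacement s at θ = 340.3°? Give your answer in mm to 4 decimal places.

seg 1 [0°–41.5°] uniform, h=28: full span → s += 28 → s = 28.0000
seg 2 [41.5°–124.3°] dwell: s stays 28.0000
seg 3 [124.3°–195.2°] simple-harmonic, h=-17: full span → s += -17 → s = 11.0000
seg 4 [195.2°–250.1°] uniform, h=18: full span → s += 18 → s = 29.0000
seg 5 [250.1°–275.9°] dwell: s stays 29.0000
seg 6 [275.9°–360°] cycloidal, h=20: θ=340.3° here. β=64.4, B=84.1. 20·(0.7658 − sin(2π·0.7658)/(2π)) = 18.4826 → s = 47.4826

47.4826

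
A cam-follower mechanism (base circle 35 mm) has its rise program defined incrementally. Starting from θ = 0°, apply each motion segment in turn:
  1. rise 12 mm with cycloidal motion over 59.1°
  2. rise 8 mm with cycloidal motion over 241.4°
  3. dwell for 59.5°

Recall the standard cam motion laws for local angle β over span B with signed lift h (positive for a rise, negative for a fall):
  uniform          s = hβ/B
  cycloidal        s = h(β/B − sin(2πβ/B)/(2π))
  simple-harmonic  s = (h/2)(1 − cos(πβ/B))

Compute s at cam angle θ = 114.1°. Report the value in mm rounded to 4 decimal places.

seg 1 [0°–59.1°] cycloidal, h=12: full span → s += 12 → s = 12.0000
seg 2 [59.1°–300.5°] cycloidal, h=8: θ=114.1° here. β=55, B=241.4. 8·(0.2278 − sin(2π·0.2278)/(2π)) = 0.5618 → s = 12.5618

12.5618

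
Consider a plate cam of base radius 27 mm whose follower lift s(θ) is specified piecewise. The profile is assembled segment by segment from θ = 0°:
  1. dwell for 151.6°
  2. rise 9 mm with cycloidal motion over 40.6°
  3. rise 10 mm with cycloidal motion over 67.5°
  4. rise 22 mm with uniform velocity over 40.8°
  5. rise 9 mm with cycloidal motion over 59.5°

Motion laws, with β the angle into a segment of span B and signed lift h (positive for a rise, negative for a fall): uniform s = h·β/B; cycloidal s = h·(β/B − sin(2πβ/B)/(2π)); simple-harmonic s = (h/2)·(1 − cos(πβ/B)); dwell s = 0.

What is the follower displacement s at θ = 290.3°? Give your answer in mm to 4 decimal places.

seg 1 [0°–151.6°] dwell: s stays 0.0000
seg 2 [151.6°–192.2°] cycloidal, h=9: full span → s += 9 → s = 9.0000
seg 3 [192.2°–259.7°] cycloidal, h=10: full span → s += 10 → s = 19.0000
seg 4 [259.7°–300.5°] uniform, h=22: θ=290.3° here. β=30.6, B=40.8. 22·30.6/40.8 = 16.5000 → s = 35.5000

35.5000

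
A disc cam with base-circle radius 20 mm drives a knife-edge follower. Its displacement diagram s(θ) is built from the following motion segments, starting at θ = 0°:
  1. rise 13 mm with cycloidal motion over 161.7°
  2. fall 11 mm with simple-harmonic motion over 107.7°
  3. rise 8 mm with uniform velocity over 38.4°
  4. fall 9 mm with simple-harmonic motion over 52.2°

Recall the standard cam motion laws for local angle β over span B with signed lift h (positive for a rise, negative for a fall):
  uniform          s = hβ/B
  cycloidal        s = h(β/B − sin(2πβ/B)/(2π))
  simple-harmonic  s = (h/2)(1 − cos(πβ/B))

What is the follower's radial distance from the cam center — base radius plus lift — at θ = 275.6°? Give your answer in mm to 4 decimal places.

seg 1 [0°–161.7°] cycloidal, h=13: full span → s += 13 → s = 13.0000
seg 2 [161.7°–269.4°] simple-harmonic, h=-11: full span → s += -11 → s = 2.0000
seg 3 [269.4°–307.8°] uniform, h=8: θ=275.6° here. β=6.2, B=38.4. 8·6.2/38.4 = 1.2917 → s = 3.2917
radial distance = base radius + s = 20 + 3.2917 = 23.2917

23.2917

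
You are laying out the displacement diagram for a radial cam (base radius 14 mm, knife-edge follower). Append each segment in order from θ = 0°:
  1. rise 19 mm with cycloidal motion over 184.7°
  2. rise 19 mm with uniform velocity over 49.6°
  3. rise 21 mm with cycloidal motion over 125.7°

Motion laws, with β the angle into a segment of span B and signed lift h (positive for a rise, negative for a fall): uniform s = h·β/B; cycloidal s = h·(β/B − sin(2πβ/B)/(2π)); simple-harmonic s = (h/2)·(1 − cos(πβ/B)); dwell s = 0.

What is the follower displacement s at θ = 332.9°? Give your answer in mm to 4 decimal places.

seg 1 [0°–184.7°] cycloidal, h=19: full span → s += 19 → s = 19.0000
seg 2 [184.7°–234.3°] uniform, h=19: full span → s += 19 → s = 38.0000
seg 3 [234.3°–360°] cycloidal, h=21: θ=332.9° here. β=98.6, B=125.7. 21·(0.7844 − sin(2π·0.7844)/(2π)) = 19.7370 → s = 57.7370

57.7370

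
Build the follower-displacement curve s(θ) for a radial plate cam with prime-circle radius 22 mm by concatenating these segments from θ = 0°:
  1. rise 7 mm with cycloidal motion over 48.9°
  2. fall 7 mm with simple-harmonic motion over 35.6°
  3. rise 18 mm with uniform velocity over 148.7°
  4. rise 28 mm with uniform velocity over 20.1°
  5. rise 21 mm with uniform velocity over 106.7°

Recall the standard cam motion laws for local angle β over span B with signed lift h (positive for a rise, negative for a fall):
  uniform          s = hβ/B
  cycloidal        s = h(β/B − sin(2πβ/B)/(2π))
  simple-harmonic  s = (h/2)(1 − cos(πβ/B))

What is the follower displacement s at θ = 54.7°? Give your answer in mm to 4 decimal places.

seg 1 [0°–48.9°] cycloidal, h=7: full span → s += 7 → s = 7.0000
seg 2 [48.9°–84.5°] simple-harmonic, h=-7: θ=54.7° here. β=5.8, B=35.6. -7/2·(1 − cos(π·0.1629)) = -0.4485 → s = 6.5515

6.5515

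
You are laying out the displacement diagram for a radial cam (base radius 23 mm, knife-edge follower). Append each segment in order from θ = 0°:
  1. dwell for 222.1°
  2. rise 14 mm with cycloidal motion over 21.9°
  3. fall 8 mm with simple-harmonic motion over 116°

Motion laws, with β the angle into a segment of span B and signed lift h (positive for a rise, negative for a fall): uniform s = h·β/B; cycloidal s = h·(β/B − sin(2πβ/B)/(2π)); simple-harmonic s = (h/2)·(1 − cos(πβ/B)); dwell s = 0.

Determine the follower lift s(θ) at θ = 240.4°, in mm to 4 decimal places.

seg 1 [0°–222.1°] dwell: s stays 0.0000
seg 2 [222.1°–244°] cycloidal, h=14: θ=240.4° here. β=18.3, B=21.9. 14·(0.8356 − sin(2π·0.8356)/(2π)) = 13.6121 → s = 13.6121

13.6121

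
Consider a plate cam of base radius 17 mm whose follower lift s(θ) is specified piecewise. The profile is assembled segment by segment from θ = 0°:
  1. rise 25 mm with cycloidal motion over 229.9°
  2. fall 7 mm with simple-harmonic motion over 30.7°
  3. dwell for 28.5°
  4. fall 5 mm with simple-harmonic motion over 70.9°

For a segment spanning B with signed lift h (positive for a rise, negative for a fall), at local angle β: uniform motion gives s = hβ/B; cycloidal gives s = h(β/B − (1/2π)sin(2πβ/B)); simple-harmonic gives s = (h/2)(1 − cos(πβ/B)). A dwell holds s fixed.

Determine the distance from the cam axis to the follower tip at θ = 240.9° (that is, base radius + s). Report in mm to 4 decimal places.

seg 1 [0°–229.9°] cycloidal, h=25: full span → s += 25 → s = 25.0000
seg 2 [229.9°–260.6°] simple-harmonic, h=-7: θ=240.9° here. β=11, B=30.7. -7/2·(1 − cos(π·0.3583)) = -1.9929 → s = 23.0071
radial distance = base radius + s = 17 + 23.0071 = 40.0071

40.0071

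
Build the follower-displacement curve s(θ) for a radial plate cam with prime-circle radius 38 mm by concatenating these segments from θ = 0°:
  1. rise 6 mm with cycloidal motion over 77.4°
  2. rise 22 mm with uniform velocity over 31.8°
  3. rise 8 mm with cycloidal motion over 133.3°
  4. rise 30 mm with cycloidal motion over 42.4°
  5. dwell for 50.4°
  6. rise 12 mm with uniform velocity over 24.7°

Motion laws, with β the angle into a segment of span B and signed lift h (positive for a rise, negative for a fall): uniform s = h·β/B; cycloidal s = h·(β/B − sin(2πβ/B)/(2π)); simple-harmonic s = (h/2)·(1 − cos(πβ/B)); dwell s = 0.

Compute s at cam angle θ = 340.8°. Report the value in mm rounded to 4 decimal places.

seg 1 [0°–77.4°] cycloidal, h=6: full span → s += 6 → s = 6.0000
seg 2 [77.4°–109.2°] uniform, h=22: full span → s += 22 → s = 28.0000
seg 3 [109.2°–242.5°] cycloidal, h=8: full span → s += 8 → s = 36.0000
seg 4 [242.5°–284.9°] cycloidal, h=30: full span → s += 30 → s = 66.0000
seg 5 [284.9°–335.3°] dwell: s stays 66.0000
seg 6 [335.3°–360°] uniform, h=12: θ=340.8° here. β=5.5, B=24.7. 12·5.5/24.7 = 2.6721 → s = 68.6721

68.6721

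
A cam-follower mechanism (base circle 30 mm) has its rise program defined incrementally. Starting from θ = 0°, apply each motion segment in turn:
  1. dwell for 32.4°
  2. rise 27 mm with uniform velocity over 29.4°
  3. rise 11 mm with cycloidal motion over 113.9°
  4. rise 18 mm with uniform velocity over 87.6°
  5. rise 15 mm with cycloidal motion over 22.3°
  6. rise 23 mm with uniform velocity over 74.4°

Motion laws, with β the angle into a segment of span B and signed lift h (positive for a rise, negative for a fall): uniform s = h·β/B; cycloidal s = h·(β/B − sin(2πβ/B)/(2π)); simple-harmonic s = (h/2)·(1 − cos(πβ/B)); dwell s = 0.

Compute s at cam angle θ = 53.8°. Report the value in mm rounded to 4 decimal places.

seg 1 [0°–32.4°] dwell: s stays 0.0000
seg 2 [32.4°–61.8°] uniform, h=27: θ=53.8° here. β=21.4, B=29.4. 27·21.4/29.4 = 19.6531 → s = 19.6531

19.6531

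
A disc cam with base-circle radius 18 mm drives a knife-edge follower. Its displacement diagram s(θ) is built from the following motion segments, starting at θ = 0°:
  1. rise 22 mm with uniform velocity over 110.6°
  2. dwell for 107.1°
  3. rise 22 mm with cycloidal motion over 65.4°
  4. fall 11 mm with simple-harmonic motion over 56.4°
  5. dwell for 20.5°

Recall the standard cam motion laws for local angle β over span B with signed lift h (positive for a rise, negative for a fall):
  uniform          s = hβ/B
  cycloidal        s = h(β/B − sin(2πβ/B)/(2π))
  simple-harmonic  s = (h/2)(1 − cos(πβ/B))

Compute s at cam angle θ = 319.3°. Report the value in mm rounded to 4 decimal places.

seg 1 [0°–110.6°] uniform, h=22: full span → s += 22 → s = 22.0000
seg 2 [110.6°–217.7°] dwell: s stays 22.0000
seg 3 [217.7°–283.1°] cycloidal, h=22: full span → s += 22 → s = 44.0000
seg 4 [283.1°–339.5°] simple-harmonic, h=-11: θ=319.3° here. β=36.2, B=56.4. -11/2·(1 − cos(π·0.6418)) = -7.8706 → s = 36.1294

36.1294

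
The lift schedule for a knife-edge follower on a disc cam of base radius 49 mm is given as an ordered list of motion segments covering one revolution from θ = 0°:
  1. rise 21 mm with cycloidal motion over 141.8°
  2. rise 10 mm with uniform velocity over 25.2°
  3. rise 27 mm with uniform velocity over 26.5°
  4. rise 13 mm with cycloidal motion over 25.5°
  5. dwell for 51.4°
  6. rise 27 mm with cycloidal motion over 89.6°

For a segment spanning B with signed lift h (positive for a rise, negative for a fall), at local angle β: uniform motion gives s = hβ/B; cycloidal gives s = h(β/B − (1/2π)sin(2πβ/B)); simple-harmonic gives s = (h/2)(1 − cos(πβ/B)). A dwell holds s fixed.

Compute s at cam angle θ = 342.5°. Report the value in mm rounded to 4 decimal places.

seg 1 [0°–141.8°] cycloidal, h=21: full span → s += 21 → s = 21.0000
seg 2 [141.8°–167°] uniform, h=10: full span → s += 10 → s = 31.0000
seg 3 [167°–193.5°] uniform, h=27: full span → s += 27 → s = 58.0000
seg 4 [193.5°–219°] cycloidal, h=13: full span → s += 13 → s = 71.0000
seg 5 [219°–270.4°] dwell: s stays 71.0000
seg 6 [270.4°–360°] cycloidal, h=27: θ=342.5° here. β=72.1, B=89.6. 27·(0.8047 − sin(2π·0.8047)/(2π)) = 25.7726 → s = 96.7726

96.7726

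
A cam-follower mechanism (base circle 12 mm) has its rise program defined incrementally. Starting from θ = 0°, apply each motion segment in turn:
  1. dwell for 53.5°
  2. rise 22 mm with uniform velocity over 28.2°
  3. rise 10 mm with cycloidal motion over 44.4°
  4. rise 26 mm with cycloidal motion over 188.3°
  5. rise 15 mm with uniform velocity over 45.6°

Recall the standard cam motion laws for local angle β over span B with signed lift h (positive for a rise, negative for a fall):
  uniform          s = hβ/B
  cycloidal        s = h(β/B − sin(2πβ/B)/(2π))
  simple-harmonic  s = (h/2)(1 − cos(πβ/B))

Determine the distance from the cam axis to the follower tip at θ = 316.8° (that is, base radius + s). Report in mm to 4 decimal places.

seg 1 [0°–53.5°] dwell: s stays 0.0000
seg 2 [53.5°–81.7°] uniform, h=22: full span → s += 22 → s = 22.0000
seg 3 [81.7°–126.1°] cycloidal, h=10: full span → s += 10 → s = 32.0000
seg 4 [126.1°–314.4°] cycloidal, h=26: full span → s += 26 → s = 58.0000
seg 5 [314.4°–360°] uniform, h=15: θ=316.8° here. β=2.4, B=45.6. 15·2.4/45.6 = 0.7895 → s = 58.7895
radial distance = base radius + s = 12 + 58.7895 = 70.7895

70.7895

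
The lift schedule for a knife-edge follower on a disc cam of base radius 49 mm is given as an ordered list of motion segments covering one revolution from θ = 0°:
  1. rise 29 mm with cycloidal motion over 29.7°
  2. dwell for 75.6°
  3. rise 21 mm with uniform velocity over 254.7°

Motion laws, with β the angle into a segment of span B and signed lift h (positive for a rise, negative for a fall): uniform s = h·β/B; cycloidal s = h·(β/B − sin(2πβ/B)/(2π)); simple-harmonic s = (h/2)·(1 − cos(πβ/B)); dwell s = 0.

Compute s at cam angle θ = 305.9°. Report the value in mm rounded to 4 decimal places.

seg 1 [0°–29.7°] cycloidal, h=29: full span → s += 29 → s = 29.0000
seg 2 [29.7°–105.3°] dwell: s stays 29.0000
seg 3 [105.3°–360°] uniform, h=21: θ=305.9° here. β=200.6, B=254.7. 21·200.6/254.7 = 16.5395 → s = 45.5395

45.5395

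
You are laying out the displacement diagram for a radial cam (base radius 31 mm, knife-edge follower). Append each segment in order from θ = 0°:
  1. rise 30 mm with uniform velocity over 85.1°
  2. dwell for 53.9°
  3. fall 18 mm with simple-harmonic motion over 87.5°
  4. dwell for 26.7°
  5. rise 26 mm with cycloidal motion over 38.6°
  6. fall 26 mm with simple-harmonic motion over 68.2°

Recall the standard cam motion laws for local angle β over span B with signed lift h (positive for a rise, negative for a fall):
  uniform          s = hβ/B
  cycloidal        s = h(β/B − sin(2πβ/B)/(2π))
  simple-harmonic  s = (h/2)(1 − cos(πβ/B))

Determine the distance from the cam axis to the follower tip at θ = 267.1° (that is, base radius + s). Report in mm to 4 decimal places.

seg 1 [0°–85.1°] uniform, h=30: full span → s += 30 → s = 30.0000
seg 2 [85.1°–139°] dwell: s stays 30.0000
seg 3 [139°–226.5°] simple-harmonic, h=-18: full span → s += -18 → s = 12.0000
seg 4 [226.5°–253.2°] dwell: s stays 12.0000
seg 5 [253.2°–291.8°] cycloidal, h=26: θ=267.1° here. β=13.9, B=38.6. 26·(0.3601 − sin(2π·0.3601)/(2π)) = 6.1760 → s = 18.1760
radial distance = base radius + s = 31 + 18.1760 = 49.1760

49.1760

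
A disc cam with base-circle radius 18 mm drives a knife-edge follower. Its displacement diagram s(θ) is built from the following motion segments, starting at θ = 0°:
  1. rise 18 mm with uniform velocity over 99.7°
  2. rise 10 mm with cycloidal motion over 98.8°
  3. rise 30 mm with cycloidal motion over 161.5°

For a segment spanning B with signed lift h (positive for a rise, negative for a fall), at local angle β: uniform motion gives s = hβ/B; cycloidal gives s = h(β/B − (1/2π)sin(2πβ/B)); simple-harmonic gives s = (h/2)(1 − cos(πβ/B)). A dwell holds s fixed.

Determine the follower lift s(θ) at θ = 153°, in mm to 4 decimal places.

seg 1 [0°–99.7°] uniform, h=18: full span → s += 18 → s = 18.0000
seg 2 [99.7°–198.5°] cycloidal, h=10: θ=153° here. β=53.3, B=98.8. 10·(0.5395 − sin(2π·0.5395)/(2π)) = 5.7854 → s = 23.7854

23.7854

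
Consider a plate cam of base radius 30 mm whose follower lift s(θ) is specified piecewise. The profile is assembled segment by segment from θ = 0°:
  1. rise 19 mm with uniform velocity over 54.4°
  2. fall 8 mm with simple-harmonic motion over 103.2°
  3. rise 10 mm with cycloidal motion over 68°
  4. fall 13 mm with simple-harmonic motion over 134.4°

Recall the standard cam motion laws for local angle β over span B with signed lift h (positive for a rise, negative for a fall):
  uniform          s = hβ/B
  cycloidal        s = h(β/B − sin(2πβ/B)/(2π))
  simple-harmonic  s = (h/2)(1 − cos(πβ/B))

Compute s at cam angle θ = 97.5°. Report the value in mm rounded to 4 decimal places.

seg 1 [0°–54.4°] uniform, h=19: full span → s += 19 → s = 19.0000
seg 2 [54.4°–157.6°] simple-harmonic, h=-8: θ=97.5° here. β=43.1, B=103.2. -8/2·(1 − cos(π·0.4176)) = -2.9765 → s = 16.0235

16.0235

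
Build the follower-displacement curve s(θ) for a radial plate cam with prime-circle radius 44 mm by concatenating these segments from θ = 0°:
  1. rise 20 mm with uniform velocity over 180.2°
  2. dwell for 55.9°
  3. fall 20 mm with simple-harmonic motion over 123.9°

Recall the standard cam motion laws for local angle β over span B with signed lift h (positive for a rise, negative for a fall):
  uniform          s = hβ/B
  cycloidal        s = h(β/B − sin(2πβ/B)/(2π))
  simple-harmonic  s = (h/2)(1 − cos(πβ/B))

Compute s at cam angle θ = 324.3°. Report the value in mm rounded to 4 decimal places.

seg 1 [0°–180.2°] uniform, h=20: full span → s += 20 → s = 20.0000
seg 2 [180.2°–236.1°] dwell: s stays 20.0000
seg 3 [236.1°–360°] simple-harmonic, h=-20: θ=324.3° here. β=88.2, B=123.9. -20/2·(1 − cos(π·0.7119)) = -16.1752 → s = 3.8248

3.8248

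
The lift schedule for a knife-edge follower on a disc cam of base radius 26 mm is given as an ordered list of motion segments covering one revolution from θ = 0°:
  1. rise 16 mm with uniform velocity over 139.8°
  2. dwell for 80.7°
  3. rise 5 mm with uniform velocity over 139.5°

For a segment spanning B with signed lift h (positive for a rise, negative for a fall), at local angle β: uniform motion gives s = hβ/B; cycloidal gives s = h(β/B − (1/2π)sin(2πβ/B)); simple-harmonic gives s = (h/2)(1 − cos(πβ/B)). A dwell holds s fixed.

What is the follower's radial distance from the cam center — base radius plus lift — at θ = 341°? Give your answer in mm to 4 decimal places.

seg 1 [0°–139.8°] uniform, h=16: full span → s += 16 → s = 16.0000
seg 2 [139.8°–220.5°] dwell: s stays 16.0000
seg 3 [220.5°–360°] uniform, h=5: θ=341° here. β=120.5, B=139.5. 5·120.5/139.5 = 4.3190 → s = 20.3190
radial distance = base radius + s = 26 + 20.3190 = 46.3190

46.3190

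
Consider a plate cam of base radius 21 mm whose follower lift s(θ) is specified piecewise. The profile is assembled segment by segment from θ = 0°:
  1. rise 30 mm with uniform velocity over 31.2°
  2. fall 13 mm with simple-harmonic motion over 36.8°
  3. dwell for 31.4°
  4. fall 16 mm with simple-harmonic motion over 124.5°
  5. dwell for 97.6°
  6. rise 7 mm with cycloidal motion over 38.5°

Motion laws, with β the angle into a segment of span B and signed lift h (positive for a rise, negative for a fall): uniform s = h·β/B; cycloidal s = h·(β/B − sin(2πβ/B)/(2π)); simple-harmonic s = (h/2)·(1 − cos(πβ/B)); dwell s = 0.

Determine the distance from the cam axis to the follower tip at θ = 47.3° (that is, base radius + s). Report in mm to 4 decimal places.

seg 1 [0°–31.2°] uniform, h=30: full span → s += 30 → s = 30.0000
seg 2 [31.2°–68°] simple-harmonic, h=-13: θ=47.3° here. β=16.1, B=36.8. -13/2·(1 − cos(π·0.4375)) = -5.2319 → s = 24.7681
radial distance = base radius + s = 21 + 24.7681 = 45.7681

45.7681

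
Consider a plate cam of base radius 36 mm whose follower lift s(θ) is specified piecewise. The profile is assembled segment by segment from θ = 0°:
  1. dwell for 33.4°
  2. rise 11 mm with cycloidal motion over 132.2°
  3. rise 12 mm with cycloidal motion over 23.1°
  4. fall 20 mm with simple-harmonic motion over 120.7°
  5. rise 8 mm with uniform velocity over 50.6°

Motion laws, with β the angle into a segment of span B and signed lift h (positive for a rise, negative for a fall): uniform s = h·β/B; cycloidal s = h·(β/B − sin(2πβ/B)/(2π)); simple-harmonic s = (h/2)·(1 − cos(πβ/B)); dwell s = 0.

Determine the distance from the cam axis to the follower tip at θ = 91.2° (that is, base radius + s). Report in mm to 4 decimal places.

seg 1 [0°–33.4°] dwell: s stays 0.0000
seg 2 [33.4°–165.6°] cycloidal, h=11: θ=91.2° here. β=57.8, B=132.2. 11·(0.4372 − sin(2π·0.4372)/(2π)) = 4.1365 → s = 4.1365
radial distance = base radius + s = 36 + 4.1365 = 40.1365

40.1365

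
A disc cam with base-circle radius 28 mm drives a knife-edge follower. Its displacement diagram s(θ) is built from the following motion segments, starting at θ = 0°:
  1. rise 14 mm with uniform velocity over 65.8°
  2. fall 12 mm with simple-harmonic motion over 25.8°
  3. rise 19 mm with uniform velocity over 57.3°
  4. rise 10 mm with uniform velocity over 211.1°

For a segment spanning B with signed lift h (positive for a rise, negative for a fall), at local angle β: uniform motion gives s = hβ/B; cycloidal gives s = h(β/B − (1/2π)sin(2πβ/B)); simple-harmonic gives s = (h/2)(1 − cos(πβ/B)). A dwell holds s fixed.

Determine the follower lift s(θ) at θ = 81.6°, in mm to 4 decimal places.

seg 1 [0°–65.8°] uniform, h=14: full span → s += 14 → s = 14.0000
seg 2 [65.8°–91.6°] simple-harmonic, h=-12: θ=81.6° here. β=15.8, B=25.8. -12/2·(1 − cos(π·0.6124)) = -8.0750 → s = 5.9250

5.9250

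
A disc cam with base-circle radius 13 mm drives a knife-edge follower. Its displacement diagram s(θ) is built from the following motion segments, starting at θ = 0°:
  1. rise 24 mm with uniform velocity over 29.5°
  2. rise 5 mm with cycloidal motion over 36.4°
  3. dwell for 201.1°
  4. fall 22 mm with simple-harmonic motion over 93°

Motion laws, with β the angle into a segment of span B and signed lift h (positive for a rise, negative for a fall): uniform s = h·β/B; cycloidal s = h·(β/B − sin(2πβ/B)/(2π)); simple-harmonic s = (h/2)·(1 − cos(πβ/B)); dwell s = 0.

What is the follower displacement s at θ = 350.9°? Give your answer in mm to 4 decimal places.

seg 1 [0°–29.5°] uniform, h=24: full span → s += 24 → s = 24.0000
seg 2 [29.5°–65.9°] cycloidal, h=5: full span → s += 5 → s = 29.0000
seg 3 [65.9°–267°] dwell: s stays 29.0000
seg 4 [267°–360°] simple-harmonic, h=-22: θ=350.9° here. β=83.9, B=93. -22/2·(1 − cos(π·0.9022)) = -21.4843 → s = 7.5157

7.5157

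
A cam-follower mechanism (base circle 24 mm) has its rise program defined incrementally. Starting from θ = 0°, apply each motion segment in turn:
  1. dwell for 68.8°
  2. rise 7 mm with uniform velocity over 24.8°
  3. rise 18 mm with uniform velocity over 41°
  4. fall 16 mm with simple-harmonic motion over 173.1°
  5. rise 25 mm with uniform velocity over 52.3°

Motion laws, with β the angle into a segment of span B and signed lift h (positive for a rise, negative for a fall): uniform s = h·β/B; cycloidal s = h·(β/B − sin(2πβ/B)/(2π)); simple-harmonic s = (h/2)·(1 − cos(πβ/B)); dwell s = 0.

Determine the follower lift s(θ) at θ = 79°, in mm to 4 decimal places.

seg 1 [0°–68.8°] dwell: s stays 0.0000
seg 2 [68.8°–93.6°] uniform, h=7: θ=79° here. β=10.2, B=24.8. 7·10.2/24.8 = 2.8790 → s = 2.8790

2.8790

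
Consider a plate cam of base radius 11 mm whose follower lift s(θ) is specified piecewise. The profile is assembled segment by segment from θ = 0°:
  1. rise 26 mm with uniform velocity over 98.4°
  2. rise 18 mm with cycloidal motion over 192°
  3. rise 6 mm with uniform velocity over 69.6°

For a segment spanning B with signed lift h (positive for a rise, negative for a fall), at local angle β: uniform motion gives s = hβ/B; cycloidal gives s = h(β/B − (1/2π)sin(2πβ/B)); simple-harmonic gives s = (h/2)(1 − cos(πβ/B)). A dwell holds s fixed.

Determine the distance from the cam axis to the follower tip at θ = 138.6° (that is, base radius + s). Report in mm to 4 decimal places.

seg 1 [0°–98.4°] uniform, h=26: full span → s += 26 → s = 26.0000
seg 2 [98.4°–290.4°] cycloidal, h=18: θ=138.6° here. β=40.2, B=192. 18·(0.2094 − sin(2π·0.2094)/(2π)) = 0.9968 → s = 26.9968
radial distance = base radius + s = 11 + 26.9968 = 37.9968

37.9968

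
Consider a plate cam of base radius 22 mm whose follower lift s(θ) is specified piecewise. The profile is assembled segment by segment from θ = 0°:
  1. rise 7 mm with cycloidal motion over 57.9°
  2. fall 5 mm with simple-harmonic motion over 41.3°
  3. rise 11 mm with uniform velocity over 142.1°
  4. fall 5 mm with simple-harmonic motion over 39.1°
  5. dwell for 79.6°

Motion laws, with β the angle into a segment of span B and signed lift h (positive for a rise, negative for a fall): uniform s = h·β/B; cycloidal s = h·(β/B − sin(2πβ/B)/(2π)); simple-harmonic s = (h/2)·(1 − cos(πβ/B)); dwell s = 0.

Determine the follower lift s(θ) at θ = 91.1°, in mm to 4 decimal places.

seg 1 [0°–57.9°] cycloidal, h=7: full span → s += 7 → s = 7.0000
seg 2 [57.9°–99.2°] simple-harmonic, h=-5: θ=91.1° here. β=33.2, B=41.3. -5/2·(1 − cos(π·0.8039)) = -4.5403 → s = 2.4597

2.4597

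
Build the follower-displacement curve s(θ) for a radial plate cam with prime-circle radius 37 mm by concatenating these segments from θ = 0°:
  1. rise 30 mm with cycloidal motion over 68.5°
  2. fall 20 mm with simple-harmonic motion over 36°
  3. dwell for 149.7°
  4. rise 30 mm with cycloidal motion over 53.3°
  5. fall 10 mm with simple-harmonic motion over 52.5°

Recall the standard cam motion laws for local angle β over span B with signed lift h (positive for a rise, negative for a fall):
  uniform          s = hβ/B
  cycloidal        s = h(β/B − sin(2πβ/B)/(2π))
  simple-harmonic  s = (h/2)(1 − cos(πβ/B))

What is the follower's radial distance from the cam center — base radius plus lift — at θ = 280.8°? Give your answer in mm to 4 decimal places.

seg 1 [0°–68.5°] cycloidal, h=30: full span → s += 30 → s = 30.0000
seg 2 [68.5°–104.5°] simple-harmonic, h=-20: full span → s += -20 → s = 10.0000
seg 3 [104.5°–254.2°] dwell: s stays 10.0000
seg 4 [254.2°–307.5°] cycloidal, h=30: θ=280.8° here. β=26.6, B=53.3. 30·(0.4991 − sin(2π·0.4991)/(2π)) = 14.9437 → s = 24.9437
radial distance = base radius + s = 37 + 24.9437 = 61.9437

61.9437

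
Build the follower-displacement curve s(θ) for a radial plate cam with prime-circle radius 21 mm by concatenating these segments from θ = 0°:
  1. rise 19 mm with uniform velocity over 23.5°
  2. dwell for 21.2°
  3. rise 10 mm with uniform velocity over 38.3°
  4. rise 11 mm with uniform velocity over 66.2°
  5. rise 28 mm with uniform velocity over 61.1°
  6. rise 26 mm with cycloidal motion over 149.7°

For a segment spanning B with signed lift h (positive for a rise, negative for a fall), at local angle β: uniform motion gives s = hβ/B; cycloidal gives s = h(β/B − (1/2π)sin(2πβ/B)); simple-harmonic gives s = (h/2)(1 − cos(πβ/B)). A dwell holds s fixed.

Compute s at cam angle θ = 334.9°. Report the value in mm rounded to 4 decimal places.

seg 1 [0°–23.5°] uniform, h=19: full span → s += 19 → s = 19.0000
seg 2 [23.5°–44.7°] dwell: s stays 19.0000
seg 3 [44.7°–83°] uniform, h=10: full span → s += 10 → s = 29.0000
seg 4 [83°–149.2°] uniform, h=11: full span → s += 11 → s = 40.0000
seg 5 [149.2°–210.3°] uniform, h=28: full span → s += 28 → s = 68.0000
seg 6 [210.3°–360°] cycloidal, h=26: θ=334.9° here. β=124.6, B=149.7. 26·(0.8323 − sin(2π·0.8323)/(2π)) = 25.2372 → s = 93.2372

93.2372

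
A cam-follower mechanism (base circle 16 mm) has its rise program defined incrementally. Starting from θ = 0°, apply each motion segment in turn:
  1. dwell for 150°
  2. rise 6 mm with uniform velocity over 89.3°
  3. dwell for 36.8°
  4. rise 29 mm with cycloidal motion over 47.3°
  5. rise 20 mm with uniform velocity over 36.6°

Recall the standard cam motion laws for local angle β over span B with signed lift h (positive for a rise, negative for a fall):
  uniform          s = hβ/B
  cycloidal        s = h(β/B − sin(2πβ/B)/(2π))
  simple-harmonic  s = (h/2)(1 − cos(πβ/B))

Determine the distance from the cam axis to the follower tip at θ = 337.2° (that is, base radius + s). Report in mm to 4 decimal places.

seg 1 [0°–150°] dwell: s stays 0.0000
seg 2 [150°–239.3°] uniform, h=6: full span → s += 6 → s = 6.0000
seg 3 [239.3°–276.1°] dwell: s stays 6.0000
seg 4 [276.1°–323.4°] cycloidal, h=29: full span → s += 29 → s = 35.0000
seg 5 [323.4°–360°] uniform, h=20: θ=337.2° here. β=13.8, B=36.6. 20·13.8/36.6 = 7.5410 → s = 42.5410
radial distance = base radius + s = 16 + 42.5410 = 58.5410

58.5410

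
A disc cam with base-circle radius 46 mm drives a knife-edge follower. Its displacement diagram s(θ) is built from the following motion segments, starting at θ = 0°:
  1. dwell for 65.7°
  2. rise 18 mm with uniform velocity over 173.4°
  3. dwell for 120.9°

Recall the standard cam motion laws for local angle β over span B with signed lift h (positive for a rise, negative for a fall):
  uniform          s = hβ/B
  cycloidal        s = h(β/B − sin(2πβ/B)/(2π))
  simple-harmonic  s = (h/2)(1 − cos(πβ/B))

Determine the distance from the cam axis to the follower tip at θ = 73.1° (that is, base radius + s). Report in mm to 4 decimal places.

seg 1 [0°–65.7°] dwell: s stays 0.0000
seg 2 [65.7°–239.1°] uniform, h=18: θ=73.1° here. β=7.4, B=173.4. 18·7.4/173.4 = 0.7682 → s = 0.7682
radial distance = base radius + s = 46 + 0.7682 = 46.7682

46.7682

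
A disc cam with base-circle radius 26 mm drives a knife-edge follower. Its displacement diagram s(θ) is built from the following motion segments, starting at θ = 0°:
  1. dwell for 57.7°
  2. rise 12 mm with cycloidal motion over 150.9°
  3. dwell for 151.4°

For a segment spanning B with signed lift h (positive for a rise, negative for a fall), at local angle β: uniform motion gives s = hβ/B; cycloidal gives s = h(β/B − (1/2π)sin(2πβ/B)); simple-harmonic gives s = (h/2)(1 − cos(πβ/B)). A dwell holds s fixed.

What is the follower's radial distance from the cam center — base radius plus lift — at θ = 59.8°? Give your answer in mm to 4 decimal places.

seg 1 [0°–57.7°] dwell: s stays 0.0000
seg 2 [57.7°–208.6°] cycloidal, h=12: θ=59.8° here. β=2.1, B=150.9. 12·(0.0139 − sin(2π·0.0139)/(2π)) = 0.0002 → s = 0.0002
radial distance = base radius + s = 26 + 0.0002 = 26.0002

26.0002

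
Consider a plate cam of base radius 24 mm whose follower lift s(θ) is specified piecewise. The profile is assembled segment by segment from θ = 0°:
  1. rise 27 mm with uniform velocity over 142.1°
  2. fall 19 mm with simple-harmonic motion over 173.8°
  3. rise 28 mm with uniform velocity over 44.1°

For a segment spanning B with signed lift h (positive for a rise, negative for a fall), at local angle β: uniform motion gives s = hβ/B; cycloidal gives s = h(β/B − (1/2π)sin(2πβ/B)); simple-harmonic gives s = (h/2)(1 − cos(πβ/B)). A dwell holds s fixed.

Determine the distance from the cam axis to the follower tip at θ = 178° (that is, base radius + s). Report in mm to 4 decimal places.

seg 1 [0°–142.1°] uniform, h=27: full span → s += 27 → s = 27.0000
seg 2 [142.1°–315.9°] simple-harmonic, h=-19: θ=178° here. β=35.9, B=173.8. -19/2·(1 − cos(π·0.2066)) = -1.9310 → s = 25.0690
radial distance = base radius + s = 24 + 25.0690 = 49.0690

49.0690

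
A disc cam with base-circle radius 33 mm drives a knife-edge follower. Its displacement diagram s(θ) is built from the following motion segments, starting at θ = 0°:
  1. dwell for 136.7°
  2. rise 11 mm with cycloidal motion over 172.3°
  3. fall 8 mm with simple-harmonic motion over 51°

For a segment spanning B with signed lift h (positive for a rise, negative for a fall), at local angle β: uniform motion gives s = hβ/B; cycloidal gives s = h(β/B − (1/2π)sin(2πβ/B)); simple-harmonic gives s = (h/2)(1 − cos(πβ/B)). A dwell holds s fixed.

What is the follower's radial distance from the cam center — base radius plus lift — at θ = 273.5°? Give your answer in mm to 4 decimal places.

seg 1 [0°–136.7°] dwell: s stays 0.0000
seg 2 [136.7°–309°] cycloidal, h=11: θ=273.5° here. β=136.8, B=172.3. 11·(0.7940 − sin(2π·0.7940)/(2π)) = 10.4179 → s = 10.4179
radial distance = base radius + s = 33 + 10.4179 = 43.4179

43.4179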